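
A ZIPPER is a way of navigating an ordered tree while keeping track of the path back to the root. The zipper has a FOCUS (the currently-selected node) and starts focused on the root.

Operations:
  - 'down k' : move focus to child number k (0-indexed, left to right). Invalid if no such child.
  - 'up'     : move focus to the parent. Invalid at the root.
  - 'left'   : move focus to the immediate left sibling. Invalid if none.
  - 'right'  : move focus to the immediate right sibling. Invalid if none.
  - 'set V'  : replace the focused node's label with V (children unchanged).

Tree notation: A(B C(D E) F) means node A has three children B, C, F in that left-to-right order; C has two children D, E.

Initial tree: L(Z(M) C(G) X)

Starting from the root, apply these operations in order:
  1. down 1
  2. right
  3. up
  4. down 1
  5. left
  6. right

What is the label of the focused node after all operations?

Answer: C

Derivation:
Step 1 (down 1): focus=C path=1 depth=1 children=['G'] left=['Z'] right=['X'] parent=L
Step 2 (right): focus=X path=2 depth=1 children=[] left=['Z', 'C'] right=[] parent=L
Step 3 (up): focus=L path=root depth=0 children=['Z', 'C', 'X'] (at root)
Step 4 (down 1): focus=C path=1 depth=1 children=['G'] left=['Z'] right=['X'] parent=L
Step 5 (left): focus=Z path=0 depth=1 children=['M'] left=[] right=['C', 'X'] parent=L
Step 6 (right): focus=C path=1 depth=1 children=['G'] left=['Z'] right=['X'] parent=L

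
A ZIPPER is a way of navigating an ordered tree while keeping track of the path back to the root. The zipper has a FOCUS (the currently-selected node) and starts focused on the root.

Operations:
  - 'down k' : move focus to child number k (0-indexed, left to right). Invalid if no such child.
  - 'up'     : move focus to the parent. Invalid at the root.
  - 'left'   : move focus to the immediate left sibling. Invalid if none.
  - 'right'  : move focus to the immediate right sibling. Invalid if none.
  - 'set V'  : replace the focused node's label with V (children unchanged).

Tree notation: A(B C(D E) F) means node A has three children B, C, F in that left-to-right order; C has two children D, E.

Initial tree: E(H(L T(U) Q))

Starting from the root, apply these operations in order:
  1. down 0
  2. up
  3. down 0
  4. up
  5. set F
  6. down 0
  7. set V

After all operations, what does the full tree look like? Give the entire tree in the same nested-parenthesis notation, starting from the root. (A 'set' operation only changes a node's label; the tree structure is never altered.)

Answer: F(V(L T(U) Q))

Derivation:
Step 1 (down 0): focus=H path=0 depth=1 children=['L', 'T', 'Q'] left=[] right=[] parent=E
Step 2 (up): focus=E path=root depth=0 children=['H'] (at root)
Step 3 (down 0): focus=H path=0 depth=1 children=['L', 'T', 'Q'] left=[] right=[] parent=E
Step 4 (up): focus=E path=root depth=0 children=['H'] (at root)
Step 5 (set F): focus=F path=root depth=0 children=['H'] (at root)
Step 6 (down 0): focus=H path=0 depth=1 children=['L', 'T', 'Q'] left=[] right=[] parent=F
Step 7 (set V): focus=V path=0 depth=1 children=['L', 'T', 'Q'] left=[] right=[] parent=F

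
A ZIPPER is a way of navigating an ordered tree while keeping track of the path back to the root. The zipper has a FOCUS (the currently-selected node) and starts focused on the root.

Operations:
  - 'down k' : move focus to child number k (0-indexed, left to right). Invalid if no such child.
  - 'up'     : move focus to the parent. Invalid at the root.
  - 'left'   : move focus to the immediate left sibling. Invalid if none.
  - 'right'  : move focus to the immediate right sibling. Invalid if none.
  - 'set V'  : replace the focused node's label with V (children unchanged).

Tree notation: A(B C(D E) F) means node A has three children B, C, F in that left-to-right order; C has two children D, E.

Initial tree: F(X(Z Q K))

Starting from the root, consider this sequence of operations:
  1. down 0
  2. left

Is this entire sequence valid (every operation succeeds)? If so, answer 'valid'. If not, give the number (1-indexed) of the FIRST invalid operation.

Answer: 2

Derivation:
Step 1 (down 0): focus=X path=0 depth=1 children=['Z', 'Q', 'K'] left=[] right=[] parent=F
Step 2 (left): INVALID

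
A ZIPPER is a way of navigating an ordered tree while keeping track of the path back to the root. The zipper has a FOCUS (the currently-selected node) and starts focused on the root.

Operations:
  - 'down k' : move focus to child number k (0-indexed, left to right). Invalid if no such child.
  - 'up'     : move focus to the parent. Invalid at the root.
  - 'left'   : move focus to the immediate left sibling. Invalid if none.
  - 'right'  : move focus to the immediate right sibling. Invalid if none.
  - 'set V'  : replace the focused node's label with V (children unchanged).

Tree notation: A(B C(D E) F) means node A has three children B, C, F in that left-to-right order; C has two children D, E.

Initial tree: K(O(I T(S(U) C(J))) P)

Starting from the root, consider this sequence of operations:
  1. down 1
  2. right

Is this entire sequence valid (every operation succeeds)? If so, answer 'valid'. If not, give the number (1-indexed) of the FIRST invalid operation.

Step 1 (down 1): focus=P path=1 depth=1 children=[] left=['O'] right=[] parent=K
Step 2 (right): INVALID

Answer: 2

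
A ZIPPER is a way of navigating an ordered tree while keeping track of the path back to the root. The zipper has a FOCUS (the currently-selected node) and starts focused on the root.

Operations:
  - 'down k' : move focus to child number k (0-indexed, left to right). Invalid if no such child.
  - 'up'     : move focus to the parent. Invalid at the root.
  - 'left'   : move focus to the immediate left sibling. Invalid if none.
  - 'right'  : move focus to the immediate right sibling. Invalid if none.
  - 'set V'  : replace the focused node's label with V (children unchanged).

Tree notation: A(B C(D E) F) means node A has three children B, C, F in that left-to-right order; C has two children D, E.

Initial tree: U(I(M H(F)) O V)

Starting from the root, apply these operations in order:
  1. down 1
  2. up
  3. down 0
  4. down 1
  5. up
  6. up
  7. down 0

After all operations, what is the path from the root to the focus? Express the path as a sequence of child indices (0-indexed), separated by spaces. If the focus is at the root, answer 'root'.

Step 1 (down 1): focus=O path=1 depth=1 children=[] left=['I'] right=['V'] parent=U
Step 2 (up): focus=U path=root depth=0 children=['I', 'O', 'V'] (at root)
Step 3 (down 0): focus=I path=0 depth=1 children=['M', 'H'] left=[] right=['O', 'V'] parent=U
Step 4 (down 1): focus=H path=0/1 depth=2 children=['F'] left=['M'] right=[] parent=I
Step 5 (up): focus=I path=0 depth=1 children=['M', 'H'] left=[] right=['O', 'V'] parent=U
Step 6 (up): focus=U path=root depth=0 children=['I', 'O', 'V'] (at root)
Step 7 (down 0): focus=I path=0 depth=1 children=['M', 'H'] left=[] right=['O', 'V'] parent=U

Answer: 0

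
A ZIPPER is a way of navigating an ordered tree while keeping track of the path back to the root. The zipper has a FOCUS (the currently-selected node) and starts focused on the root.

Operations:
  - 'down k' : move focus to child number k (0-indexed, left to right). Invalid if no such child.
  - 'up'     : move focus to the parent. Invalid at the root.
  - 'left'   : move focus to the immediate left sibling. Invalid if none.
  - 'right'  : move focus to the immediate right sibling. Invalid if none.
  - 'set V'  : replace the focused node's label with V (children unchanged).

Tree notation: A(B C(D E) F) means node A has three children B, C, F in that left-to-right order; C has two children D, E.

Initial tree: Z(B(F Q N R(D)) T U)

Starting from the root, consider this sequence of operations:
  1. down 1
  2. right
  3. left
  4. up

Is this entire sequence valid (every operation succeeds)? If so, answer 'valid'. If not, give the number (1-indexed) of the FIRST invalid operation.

Answer: valid

Derivation:
Step 1 (down 1): focus=T path=1 depth=1 children=[] left=['B'] right=['U'] parent=Z
Step 2 (right): focus=U path=2 depth=1 children=[] left=['B', 'T'] right=[] parent=Z
Step 3 (left): focus=T path=1 depth=1 children=[] left=['B'] right=['U'] parent=Z
Step 4 (up): focus=Z path=root depth=0 children=['B', 'T', 'U'] (at root)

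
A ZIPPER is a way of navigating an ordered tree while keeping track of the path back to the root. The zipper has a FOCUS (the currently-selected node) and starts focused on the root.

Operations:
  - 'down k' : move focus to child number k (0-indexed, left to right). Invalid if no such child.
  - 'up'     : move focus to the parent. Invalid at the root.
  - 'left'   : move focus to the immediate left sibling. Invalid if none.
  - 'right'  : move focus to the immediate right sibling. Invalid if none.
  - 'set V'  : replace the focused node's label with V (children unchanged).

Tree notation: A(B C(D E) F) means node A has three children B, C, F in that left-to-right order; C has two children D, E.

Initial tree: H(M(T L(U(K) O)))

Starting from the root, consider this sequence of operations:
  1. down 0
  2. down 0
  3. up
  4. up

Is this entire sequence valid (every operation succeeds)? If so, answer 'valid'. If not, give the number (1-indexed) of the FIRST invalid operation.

Answer: valid

Derivation:
Step 1 (down 0): focus=M path=0 depth=1 children=['T', 'L'] left=[] right=[] parent=H
Step 2 (down 0): focus=T path=0/0 depth=2 children=[] left=[] right=['L'] parent=M
Step 3 (up): focus=M path=0 depth=1 children=['T', 'L'] left=[] right=[] parent=H
Step 4 (up): focus=H path=root depth=0 children=['M'] (at root)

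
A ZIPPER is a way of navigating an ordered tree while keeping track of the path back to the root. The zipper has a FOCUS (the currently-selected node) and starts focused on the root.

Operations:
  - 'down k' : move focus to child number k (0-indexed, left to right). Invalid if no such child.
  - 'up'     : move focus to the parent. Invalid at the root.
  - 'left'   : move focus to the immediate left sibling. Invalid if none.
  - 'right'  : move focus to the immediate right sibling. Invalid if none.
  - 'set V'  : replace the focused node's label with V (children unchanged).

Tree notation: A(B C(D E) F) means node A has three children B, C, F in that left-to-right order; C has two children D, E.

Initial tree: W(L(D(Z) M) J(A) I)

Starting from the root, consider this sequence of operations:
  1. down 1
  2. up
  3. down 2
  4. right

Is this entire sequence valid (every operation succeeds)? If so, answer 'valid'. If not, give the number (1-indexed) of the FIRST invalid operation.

Answer: 4

Derivation:
Step 1 (down 1): focus=J path=1 depth=1 children=['A'] left=['L'] right=['I'] parent=W
Step 2 (up): focus=W path=root depth=0 children=['L', 'J', 'I'] (at root)
Step 3 (down 2): focus=I path=2 depth=1 children=[] left=['L', 'J'] right=[] parent=W
Step 4 (right): INVALID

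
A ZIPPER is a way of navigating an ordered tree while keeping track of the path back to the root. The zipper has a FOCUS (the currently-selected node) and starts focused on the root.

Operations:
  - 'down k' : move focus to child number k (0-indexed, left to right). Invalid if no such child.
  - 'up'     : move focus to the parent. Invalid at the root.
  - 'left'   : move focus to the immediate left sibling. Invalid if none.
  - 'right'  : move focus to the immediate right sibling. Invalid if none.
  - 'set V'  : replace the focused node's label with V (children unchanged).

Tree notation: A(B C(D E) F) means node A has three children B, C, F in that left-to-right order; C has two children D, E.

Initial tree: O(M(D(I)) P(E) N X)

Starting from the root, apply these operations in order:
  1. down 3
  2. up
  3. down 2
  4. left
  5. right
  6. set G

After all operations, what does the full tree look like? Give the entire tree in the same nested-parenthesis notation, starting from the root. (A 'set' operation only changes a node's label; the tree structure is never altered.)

Step 1 (down 3): focus=X path=3 depth=1 children=[] left=['M', 'P', 'N'] right=[] parent=O
Step 2 (up): focus=O path=root depth=0 children=['M', 'P', 'N', 'X'] (at root)
Step 3 (down 2): focus=N path=2 depth=1 children=[] left=['M', 'P'] right=['X'] parent=O
Step 4 (left): focus=P path=1 depth=1 children=['E'] left=['M'] right=['N', 'X'] parent=O
Step 5 (right): focus=N path=2 depth=1 children=[] left=['M', 'P'] right=['X'] parent=O
Step 6 (set G): focus=G path=2 depth=1 children=[] left=['M', 'P'] right=['X'] parent=O

Answer: O(M(D(I)) P(E) G X)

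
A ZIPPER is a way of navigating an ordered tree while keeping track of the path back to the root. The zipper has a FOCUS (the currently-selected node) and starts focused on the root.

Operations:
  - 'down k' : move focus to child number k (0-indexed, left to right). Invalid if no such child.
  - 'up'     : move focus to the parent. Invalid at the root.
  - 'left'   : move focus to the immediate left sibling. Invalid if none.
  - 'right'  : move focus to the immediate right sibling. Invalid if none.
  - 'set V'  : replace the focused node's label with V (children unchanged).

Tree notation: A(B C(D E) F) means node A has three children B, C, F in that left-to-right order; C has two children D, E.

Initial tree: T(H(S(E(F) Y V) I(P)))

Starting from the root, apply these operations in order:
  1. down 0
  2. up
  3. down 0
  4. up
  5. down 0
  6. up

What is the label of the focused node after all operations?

Answer: T

Derivation:
Step 1 (down 0): focus=H path=0 depth=1 children=['S', 'I'] left=[] right=[] parent=T
Step 2 (up): focus=T path=root depth=0 children=['H'] (at root)
Step 3 (down 0): focus=H path=0 depth=1 children=['S', 'I'] left=[] right=[] parent=T
Step 4 (up): focus=T path=root depth=0 children=['H'] (at root)
Step 5 (down 0): focus=H path=0 depth=1 children=['S', 'I'] left=[] right=[] parent=T
Step 6 (up): focus=T path=root depth=0 children=['H'] (at root)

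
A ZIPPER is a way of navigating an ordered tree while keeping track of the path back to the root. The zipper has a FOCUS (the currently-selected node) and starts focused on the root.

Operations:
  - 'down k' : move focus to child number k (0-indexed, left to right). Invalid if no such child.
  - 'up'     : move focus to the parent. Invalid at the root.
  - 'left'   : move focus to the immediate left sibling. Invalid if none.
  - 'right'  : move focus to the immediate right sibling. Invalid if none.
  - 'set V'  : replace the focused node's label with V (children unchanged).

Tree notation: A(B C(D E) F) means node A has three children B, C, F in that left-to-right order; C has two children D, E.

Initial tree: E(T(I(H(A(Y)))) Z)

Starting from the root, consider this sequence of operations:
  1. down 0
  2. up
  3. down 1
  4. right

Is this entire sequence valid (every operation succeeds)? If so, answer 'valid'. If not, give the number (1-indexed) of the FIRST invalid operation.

Answer: 4

Derivation:
Step 1 (down 0): focus=T path=0 depth=1 children=['I'] left=[] right=['Z'] parent=E
Step 2 (up): focus=E path=root depth=0 children=['T', 'Z'] (at root)
Step 3 (down 1): focus=Z path=1 depth=1 children=[] left=['T'] right=[] parent=E
Step 4 (right): INVALID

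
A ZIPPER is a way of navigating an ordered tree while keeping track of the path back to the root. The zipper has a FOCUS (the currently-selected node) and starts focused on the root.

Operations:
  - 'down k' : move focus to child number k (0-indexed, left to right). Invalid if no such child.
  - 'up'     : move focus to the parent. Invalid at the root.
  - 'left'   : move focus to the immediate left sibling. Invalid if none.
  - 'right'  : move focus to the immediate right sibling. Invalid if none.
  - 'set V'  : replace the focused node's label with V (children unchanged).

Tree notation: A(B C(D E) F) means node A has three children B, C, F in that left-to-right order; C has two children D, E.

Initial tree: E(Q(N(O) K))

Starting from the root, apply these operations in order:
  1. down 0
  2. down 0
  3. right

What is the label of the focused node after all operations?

Step 1 (down 0): focus=Q path=0 depth=1 children=['N', 'K'] left=[] right=[] parent=E
Step 2 (down 0): focus=N path=0/0 depth=2 children=['O'] left=[] right=['K'] parent=Q
Step 3 (right): focus=K path=0/1 depth=2 children=[] left=['N'] right=[] parent=Q

Answer: K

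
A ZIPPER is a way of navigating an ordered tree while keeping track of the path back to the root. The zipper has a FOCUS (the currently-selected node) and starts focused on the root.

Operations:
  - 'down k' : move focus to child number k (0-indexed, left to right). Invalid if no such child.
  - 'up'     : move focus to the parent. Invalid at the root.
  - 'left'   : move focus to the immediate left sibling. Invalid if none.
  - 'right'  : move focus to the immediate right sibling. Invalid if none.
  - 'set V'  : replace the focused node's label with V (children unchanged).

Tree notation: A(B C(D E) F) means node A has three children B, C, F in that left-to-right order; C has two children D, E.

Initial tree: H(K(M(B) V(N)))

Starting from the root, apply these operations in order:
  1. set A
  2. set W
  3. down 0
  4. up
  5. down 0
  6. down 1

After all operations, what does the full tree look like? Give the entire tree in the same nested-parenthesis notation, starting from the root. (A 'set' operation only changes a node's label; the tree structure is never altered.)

Answer: W(K(M(B) V(N)))

Derivation:
Step 1 (set A): focus=A path=root depth=0 children=['K'] (at root)
Step 2 (set W): focus=W path=root depth=0 children=['K'] (at root)
Step 3 (down 0): focus=K path=0 depth=1 children=['M', 'V'] left=[] right=[] parent=W
Step 4 (up): focus=W path=root depth=0 children=['K'] (at root)
Step 5 (down 0): focus=K path=0 depth=1 children=['M', 'V'] left=[] right=[] parent=W
Step 6 (down 1): focus=V path=0/1 depth=2 children=['N'] left=['M'] right=[] parent=K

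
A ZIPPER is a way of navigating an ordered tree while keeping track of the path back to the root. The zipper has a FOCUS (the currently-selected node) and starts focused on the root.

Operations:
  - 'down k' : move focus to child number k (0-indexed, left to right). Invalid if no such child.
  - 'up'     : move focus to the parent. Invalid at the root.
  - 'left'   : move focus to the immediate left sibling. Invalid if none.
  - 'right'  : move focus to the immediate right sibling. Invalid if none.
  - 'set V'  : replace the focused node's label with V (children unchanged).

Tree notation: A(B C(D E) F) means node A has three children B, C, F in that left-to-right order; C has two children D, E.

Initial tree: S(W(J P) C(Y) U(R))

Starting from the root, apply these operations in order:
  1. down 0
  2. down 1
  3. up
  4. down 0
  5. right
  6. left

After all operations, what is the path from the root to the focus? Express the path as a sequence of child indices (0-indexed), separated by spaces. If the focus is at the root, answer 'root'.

Answer: 0 0

Derivation:
Step 1 (down 0): focus=W path=0 depth=1 children=['J', 'P'] left=[] right=['C', 'U'] parent=S
Step 2 (down 1): focus=P path=0/1 depth=2 children=[] left=['J'] right=[] parent=W
Step 3 (up): focus=W path=0 depth=1 children=['J', 'P'] left=[] right=['C', 'U'] parent=S
Step 4 (down 0): focus=J path=0/0 depth=2 children=[] left=[] right=['P'] parent=W
Step 5 (right): focus=P path=0/1 depth=2 children=[] left=['J'] right=[] parent=W
Step 6 (left): focus=J path=0/0 depth=2 children=[] left=[] right=['P'] parent=W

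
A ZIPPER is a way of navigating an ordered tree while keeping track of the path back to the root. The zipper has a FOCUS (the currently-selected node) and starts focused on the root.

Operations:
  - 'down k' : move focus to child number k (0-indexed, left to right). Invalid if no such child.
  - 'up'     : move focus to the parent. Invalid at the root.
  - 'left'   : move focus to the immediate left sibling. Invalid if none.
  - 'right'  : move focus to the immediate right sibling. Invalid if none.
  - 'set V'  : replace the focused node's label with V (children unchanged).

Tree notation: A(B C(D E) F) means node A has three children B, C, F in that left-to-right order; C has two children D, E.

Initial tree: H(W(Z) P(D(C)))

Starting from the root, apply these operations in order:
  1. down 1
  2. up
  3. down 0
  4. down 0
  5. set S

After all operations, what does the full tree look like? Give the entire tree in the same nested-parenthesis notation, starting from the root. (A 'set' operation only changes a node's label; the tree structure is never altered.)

Answer: H(W(S) P(D(C)))

Derivation:
Step 1 (down 1): focus=P path=1 depth=1 children=['D'] left=['W'] right=[] parent=H
Step 2 (up): focus=H path=root depth=0 children=['W', 'P'] (at root)
Step 3 (down 0): focus=W path=0 depth=1 children=['Z'] left=[] right=['P'] parent=H
Step 4 (down 0): focus=Z path=0/0 depth=2 children=[] left=[] right=[] parent=W
Step 5 (set S): focus=S path=0/0 depth=2 children=[] left=[] right=[] parent=W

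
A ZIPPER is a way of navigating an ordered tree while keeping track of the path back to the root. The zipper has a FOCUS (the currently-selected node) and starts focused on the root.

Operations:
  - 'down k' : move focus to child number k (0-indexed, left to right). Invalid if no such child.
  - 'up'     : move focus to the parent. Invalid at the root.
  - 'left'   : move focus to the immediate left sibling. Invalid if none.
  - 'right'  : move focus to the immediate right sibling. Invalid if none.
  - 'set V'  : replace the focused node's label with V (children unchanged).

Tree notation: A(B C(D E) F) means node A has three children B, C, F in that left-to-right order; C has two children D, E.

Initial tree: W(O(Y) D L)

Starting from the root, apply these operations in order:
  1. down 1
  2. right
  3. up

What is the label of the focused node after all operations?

Step 1 (down 1): focus=D path=1 depth=1 children=[] left=['O'] right=['L'] parent=W
Step 2 (right): focus=L path=2 depth=1 children=[] left=['O', 'D'] right=[] parent=W
Step 3 (up): focus=W path=root depth=0 children=['O', 'D', 'L'] (at root)

Answer: W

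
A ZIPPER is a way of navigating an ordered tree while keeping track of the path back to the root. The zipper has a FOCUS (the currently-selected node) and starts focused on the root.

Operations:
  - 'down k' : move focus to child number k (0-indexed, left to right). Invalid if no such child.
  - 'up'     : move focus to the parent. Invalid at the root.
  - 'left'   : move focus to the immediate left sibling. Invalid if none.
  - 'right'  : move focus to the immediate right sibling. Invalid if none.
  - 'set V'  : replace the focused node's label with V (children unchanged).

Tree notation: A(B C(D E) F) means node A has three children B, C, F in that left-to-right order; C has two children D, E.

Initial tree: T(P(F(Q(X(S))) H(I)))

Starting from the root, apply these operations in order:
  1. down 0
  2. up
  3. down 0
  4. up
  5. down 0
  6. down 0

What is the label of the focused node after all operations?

Answer: F

Derivation:
Step 1 (down 0): focus=P path=0 depth=1 children=['F', 'H'] left=[] right=[] parent=T
Step 2 (up): focus=T path=root depth=0 children=['P'] (at root)
Step 3 (down 0): focus=P path=0 depth=1 children=['F', 'H'] left=[] right=[] parent=T
Step 4 (up): focus=T path=root depth=0 children=['P'] (at root)
Step 5 (down 0): focus=P path=0 depth=1 children=['F', 'H'] left=[] right=[] parent=T
Step 6 (down 0): focus=F path=0/0 depth=2 children=['Q'] left=[] right=['H'] parent=P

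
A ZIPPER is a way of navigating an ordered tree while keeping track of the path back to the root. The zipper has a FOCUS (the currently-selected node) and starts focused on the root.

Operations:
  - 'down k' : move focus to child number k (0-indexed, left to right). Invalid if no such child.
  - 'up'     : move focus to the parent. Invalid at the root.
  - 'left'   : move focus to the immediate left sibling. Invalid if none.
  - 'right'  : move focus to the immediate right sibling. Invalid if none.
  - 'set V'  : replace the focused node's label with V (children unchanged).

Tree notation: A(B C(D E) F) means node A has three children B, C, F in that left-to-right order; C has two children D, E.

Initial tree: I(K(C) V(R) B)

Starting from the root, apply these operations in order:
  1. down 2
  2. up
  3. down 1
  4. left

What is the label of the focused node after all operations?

Answer: K

Derivation:
Step 1 (down 2): focus=B path=2 depth=1 children=[] left=['K', 'V'] right=[] parent=I
Step 2 (up): focus=I path=root depth=0 children=['K', 'V', 'B'] (at root)
Step 3 (down 1): focus=V path=1 depth=1 children=['R'] left=['K'] right=['B'] parent=I
Step 4 (left): focus=K path=0 depth=1 children=['C'] left=[] right=['V', 'B'] parent=I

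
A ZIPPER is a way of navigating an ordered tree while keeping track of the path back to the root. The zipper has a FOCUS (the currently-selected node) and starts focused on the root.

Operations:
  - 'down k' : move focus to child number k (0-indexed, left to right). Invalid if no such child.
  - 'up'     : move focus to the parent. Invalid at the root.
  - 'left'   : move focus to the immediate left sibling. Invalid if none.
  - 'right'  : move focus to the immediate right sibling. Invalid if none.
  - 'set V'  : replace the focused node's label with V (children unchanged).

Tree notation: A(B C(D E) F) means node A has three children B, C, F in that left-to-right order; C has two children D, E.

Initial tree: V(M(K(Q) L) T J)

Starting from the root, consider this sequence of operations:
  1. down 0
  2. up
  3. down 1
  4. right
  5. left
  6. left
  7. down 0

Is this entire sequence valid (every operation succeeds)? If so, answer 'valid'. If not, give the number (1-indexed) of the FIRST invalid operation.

Answer: valid

Derivation:
Step 1 (down 0): focus=M path=0 depth=1 children=['K', 'L'] left=[] right=['T', 'J'] parent=V
Step 2 (up): focus=V path=root depth=0 children=['M', 'T', 'J'] (at root)
Step 3 (down 1): focus=T path=1 depth=1 children=[] left=['M'] right=['J'] parent=V
Step 4 (right): focus=J path=2 depth=1 children=[] left=['M', 'T'] right=[] parent=V
Step 5 (left): focus=T path=1 depth=1 children=[] left=['M'] right=['J'] parent=V
Step 6 (left): focus=M path=0 depth=1 children=['K', 'L'] left=[] right=['T', 'J'] parent=V
Step 7 (down 0): focus=K path=0/0 depth=2 children=['Q'] left=[] right=['L'] parent=M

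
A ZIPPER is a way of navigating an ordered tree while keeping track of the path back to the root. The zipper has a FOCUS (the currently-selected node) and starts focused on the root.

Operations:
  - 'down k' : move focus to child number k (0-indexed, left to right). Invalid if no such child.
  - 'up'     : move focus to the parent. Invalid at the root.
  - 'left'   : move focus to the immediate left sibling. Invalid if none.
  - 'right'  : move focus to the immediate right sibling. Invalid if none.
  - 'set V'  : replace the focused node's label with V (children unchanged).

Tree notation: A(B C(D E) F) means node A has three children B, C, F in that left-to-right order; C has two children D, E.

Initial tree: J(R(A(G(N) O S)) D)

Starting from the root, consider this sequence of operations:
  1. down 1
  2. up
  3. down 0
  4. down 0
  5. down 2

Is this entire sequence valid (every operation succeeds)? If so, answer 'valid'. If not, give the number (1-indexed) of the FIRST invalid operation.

Answer: valid

Derivation:
Step 1 (down 1): focus=D path=1 depth=1 children=[] left=['R'] right=[] parent=J
Step 2 (up): focus=J path=root depth=0 children=['R', 'D'] (at root)
Step 3 (down 0): focus=R path=0 depth=1 children=['A'] left=[] right=['D'] parent=J
Step 4 (down 0): focus=A path=0/0 depth=2 children=['G', 'O', 'S'] left=[] right=[] parent=R
Step 5 (down 2): focus=S path=0/0/2 depth=3 children=[] left=['G', 'O'] right=[] parent=A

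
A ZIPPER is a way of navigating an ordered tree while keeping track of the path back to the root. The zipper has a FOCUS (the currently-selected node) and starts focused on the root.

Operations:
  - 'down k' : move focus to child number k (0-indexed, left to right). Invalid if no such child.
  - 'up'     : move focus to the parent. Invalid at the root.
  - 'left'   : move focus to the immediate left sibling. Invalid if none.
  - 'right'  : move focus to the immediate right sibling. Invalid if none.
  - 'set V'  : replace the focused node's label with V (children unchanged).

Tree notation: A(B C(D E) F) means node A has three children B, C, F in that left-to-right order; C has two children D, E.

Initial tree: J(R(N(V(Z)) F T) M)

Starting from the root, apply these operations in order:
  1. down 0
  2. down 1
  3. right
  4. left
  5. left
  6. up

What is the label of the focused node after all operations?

Step 1 (down 0): focus=R path=0 depth=1 children=['N', 'F', 'T'] left=[] right=['M'] parent=J
Step 2 (down 1): focus=F path=0/1 depth=2 children=[] left=['N'] right=['T'] parent=R
Step 3 (right): focus=T path=0/2 depth=2 children=[] left=['N', 'F'] right=[] parent=R
Step 4 (left): focus=F path=0/1 depth=2 children=[] left=['N'] right=['T'] parent=R
Step 5 (left): focus=N path=0/0 depth=2 children=['V'] left=[] right=['F', 'T'] parent=R
Step 6 (up): focus=R path=0 depth=1 children=['N', 'F', 'T'] left=[] right=['M'] parent=J

Answer: R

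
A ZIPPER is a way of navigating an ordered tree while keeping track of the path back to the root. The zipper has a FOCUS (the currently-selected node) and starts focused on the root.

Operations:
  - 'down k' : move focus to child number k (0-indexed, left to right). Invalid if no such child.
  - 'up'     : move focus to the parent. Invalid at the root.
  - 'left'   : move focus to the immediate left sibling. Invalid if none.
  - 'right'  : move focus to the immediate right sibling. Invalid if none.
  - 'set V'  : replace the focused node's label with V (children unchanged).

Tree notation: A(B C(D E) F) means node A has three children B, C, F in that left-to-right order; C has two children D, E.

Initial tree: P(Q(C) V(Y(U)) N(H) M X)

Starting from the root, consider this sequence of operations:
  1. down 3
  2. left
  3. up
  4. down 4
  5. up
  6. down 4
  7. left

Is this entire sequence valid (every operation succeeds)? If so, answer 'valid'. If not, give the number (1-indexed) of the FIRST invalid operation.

Step 1 (down 3): focus=M path=3 depth=1 children=[] left=['Q', 'V', 'N'] right=['X'] parent=P
Step 2 (left): focus=N path=2 depth=1 children=['H'] left=['Q', 'V'] right=['M', 'X'] parent=P
Step 3 (up): focus=P path=root depth=0 children=['Q', 'V', 'N', 'M', 'X'] (at root)
Step 4 (down 4): focus=X path=4 depth=1 children=[] left=['Q', 'V', 'N', 'M'] right=[] parent=P
Step 5 (up): focus=P path=root depth=0 children=['Q', 'V', 'N', 'M', 'X'] (at root)
Step 6 (down 4): focus=X path=4 depth=1 children=[] left=['Q', 'V', 'N', 'M'] right=[] parent=P
Step 7 (left): focus=M path=3 depth=1 children=[] left=['Q', 'V', 'N'] right=['X'] parent=P

Answer: valid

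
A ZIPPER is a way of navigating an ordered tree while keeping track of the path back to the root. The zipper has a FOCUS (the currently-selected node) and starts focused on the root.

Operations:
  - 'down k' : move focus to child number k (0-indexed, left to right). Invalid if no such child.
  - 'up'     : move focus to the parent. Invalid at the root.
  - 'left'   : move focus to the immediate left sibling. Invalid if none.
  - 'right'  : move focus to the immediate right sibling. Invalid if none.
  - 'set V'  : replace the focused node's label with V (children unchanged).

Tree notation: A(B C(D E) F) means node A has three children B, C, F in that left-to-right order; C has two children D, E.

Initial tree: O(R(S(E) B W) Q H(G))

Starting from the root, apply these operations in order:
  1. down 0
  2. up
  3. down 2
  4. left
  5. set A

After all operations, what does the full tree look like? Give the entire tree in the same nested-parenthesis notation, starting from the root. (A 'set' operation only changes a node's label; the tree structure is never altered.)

Answer: O(R(S(E) B W) A H(G))

Derivation:
Step 1 (down 0): focus=R path=0 depth=1 children=['S', 'B', 'W'] left=[] right=['Q', 'H'] parent=O
Step 2 (up): focus=O path=root depth=0 children=['R', 'Q', 'H'] (at root)
Step 3 (down 2): focus=H path=2 depth=1 children=['G'] left=['R', 'Q'] right=[] parent=O
Step 4 (left): focus=Q path=1 depth=1 children=[] left=['R'] right=['H'] parent=O
Step 5 (set A): focus=A path=1 depth=1 children=[] left=['R'] right=['H'] parent=O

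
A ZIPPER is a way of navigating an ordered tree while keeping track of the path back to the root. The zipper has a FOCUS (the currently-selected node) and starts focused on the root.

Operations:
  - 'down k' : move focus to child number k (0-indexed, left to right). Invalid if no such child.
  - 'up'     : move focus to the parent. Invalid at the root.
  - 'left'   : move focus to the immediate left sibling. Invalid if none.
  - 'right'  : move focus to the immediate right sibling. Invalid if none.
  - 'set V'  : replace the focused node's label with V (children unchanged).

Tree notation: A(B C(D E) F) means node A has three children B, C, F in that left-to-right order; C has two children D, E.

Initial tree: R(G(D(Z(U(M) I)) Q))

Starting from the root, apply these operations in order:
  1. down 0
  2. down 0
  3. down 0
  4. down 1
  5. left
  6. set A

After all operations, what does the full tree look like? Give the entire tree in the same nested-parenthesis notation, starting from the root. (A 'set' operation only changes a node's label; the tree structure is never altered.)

Answer: R(G(D(Z(A(M) I)) Q))

Derivation:
Step 1 (down 0): focus=G path=0 depth=1 children=['D', 'Q'] left=[] right=[] parent=R
Step 2 (down 0): focus=D path=0/0 depth=2 children=['Z'] left=[] right=['Q'] parent=G
Step 3 (down 0): focus=Z path=0/0/0 depth=3 children=['U', 'I'] left=[] right=[] parent=D
Step 4 (down 1): focus=I path=0/0/0/1 depth=4 children=[] left=['U'] right=[] parent=Z
Step 5 (left): focus=U path=0/0/0/0 depth=4 children=['M'] left=[] right=['I'] parent=Z
Step 6 (set A): focus=A path=0/0/0/0 depth=4 children=['M'] left=[] right=['I'] parent=Z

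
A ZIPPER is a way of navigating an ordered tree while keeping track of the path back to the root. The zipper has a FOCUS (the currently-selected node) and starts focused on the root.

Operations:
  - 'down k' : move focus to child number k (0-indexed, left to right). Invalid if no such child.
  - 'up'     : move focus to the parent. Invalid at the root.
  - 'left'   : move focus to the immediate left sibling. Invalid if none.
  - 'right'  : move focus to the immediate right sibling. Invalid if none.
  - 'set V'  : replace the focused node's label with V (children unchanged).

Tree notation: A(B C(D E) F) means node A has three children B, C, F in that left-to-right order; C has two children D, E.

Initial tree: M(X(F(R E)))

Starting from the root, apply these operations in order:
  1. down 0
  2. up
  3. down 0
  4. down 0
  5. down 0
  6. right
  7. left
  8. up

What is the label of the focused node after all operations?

Answer: F

Derivation:
Step 1 (down 0): focus=X path=0 depth=1 children=['F'] left=[] right=[] parent=M
Step 2 (up): focus=M path=root depth=0 children=['X'] (at root)
Step 3 (down 0): focus=X path=0 depth=1 children=['F'] left=[] right=[] parent=M
Step 4 (down 0): focus=F path=0/0 depth=2 children=['R', 'E'] left=[] right=[] parent=X
Step 5 (down 0): focus=R path=0/0/0 depth=3 children=[] left=[] right=['E'] parent=F
Step 6 (right): focus=E path=0/0/1 depth=3 children=[] left=['R'] right=[] parent=F
Step 7 (left): focus=R path=0/0/0 depth=3 children=[] left=[] right=['E'] parent=F
Step 8 (up): focus=F path=0/0 depth=2 children=['R', 'E'] left=[] right=[] parent=X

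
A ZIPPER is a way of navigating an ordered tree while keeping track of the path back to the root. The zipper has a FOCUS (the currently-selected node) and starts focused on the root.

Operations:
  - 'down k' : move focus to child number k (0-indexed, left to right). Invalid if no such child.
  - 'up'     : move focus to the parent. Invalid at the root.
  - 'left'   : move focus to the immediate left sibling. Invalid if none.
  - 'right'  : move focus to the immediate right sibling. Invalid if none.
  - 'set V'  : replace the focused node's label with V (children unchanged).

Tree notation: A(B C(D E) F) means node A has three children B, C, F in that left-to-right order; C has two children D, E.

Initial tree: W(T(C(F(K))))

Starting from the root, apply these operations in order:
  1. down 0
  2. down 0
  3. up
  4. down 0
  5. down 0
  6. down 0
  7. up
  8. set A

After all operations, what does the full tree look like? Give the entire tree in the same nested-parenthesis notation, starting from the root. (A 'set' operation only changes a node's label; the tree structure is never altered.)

Step 1 (down 0): focus=T path=0 depth=1 children=['C'] left=[] right=[] parent=W
Step 2 (down 0): focus=C path=0/0 depth=2 children=['F'] left=[] right=[] parent=T
Step 3 (up): focus=T path=0 depth=1 children=['C'] left=[] right=[] parent=W
Step 4 (down 0): focus=C path=0/0 depth=2 children=['F'] left=[] right=[] parent=T
Step 5 (down 0): focus=F path=0/0/0 depth=3 children=['K'] left=[] right=[] parent=C
Step 6 (down 0): focus=K path=0/0/0/0 depth=4 children=[] left=[] right=[] parent=F
Step 7 (up): focus=F path=0/0/0 depth=3 children=['K'] left=[] right=[] parent=C
Step 8 (set A): focus=A path=0/0/0 depth=3 children=['K'] left=[] right=[] parent=C

Answer: W(T(C(A(K))))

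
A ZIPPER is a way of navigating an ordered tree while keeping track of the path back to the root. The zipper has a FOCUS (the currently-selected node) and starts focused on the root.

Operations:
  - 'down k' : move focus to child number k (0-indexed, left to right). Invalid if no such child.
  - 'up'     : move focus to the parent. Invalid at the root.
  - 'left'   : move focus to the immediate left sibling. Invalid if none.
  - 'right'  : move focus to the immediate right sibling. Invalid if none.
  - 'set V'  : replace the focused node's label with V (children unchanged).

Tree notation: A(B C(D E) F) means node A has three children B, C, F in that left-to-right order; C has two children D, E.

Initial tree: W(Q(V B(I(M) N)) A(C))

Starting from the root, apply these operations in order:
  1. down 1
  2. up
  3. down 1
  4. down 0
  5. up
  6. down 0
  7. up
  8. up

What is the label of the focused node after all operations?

Answer: W

Derivation:
Step 1 (down 1): focus=A path=1 depth=1 children=['C'] left=['Q'] right=[] parent=W
Step 2 (up): focus=W path=root depth=0 children=['Q', 'A'] (at root)
Step 3 (down 1): focus=A path=1 depth=1 children=['C'] left=['Q'] right=[] parent=W
Step 4 (down 0): focus=C path=1/0 depth=2 children=[] left=[] right=[] parent=A
Step 5 (up): focus=A path=1 depth=1 children=['C'] left=['Q'] right=[] parent=W
Step 6 (down 0): focus=C path=1/0 depth=2 children=[] left=[] right=[] parent=A
Step 7 (up): focus=A path=1 depth=1 children=['C'] left=['Q'] right=[] parent=W
Step 8 (up): focus=W path=root depth=0 children=['Q', 'A'] (at root)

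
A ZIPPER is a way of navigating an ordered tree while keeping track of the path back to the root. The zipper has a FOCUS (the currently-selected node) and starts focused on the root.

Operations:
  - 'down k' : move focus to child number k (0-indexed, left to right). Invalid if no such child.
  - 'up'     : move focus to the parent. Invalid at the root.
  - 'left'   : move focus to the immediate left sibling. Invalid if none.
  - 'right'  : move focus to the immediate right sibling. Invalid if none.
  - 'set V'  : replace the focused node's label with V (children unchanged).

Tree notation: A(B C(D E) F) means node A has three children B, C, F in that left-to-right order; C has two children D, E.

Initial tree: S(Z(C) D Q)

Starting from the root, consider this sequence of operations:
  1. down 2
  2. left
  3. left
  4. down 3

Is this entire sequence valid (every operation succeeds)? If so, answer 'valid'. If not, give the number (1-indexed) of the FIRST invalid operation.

Step 1 (down 2): focus=Q path=2 depth=1 children=[] left=['Z', 'D'] right=[] parent=S
Step 2 (left): focus=D path=1 depth=1 children=[] left=['Z'] right=['Q'] parent=S
Step 3 (left): focus=Z path=0 depth=1 children=['C'] left=[] right=['D', 'Q'] parent=S
Step 4 (down 3): INVALID

Answer: 4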